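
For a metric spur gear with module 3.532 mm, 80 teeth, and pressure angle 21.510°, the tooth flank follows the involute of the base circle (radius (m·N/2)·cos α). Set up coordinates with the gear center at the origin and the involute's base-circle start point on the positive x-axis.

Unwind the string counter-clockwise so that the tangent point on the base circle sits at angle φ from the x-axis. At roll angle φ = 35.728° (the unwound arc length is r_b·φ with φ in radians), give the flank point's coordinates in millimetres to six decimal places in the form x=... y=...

x=154.564025 y=10.216065

pitch radius r_p = m·N/2 = 3.532·80/2 = 141.280000
base radius r_b = r_p·cos α = 141.280000·cos 21.510° = 131.440355
roll angle φ = 35.728° = 0.62357124 rad
x = r_b·(cos φ + φ·sin φ) = 131.440355·(0.81179826 + 0.62357124·0.58393800) = 154.564025
y = r_b·(sin φ − φ·cos φ) = 131.440355·(0.58393800 − 0.62357124·0.81179826) = 10.216065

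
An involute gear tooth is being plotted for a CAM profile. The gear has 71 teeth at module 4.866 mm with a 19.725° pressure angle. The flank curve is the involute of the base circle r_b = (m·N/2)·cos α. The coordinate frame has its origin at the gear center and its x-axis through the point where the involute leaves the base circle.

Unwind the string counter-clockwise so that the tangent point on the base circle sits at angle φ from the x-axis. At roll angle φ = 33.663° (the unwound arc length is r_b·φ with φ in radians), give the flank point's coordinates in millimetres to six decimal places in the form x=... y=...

x=188.296393 y=10.617993

pitch radius r_p = m·N/2 = 4.866·71/2 = 172.743000
base radius r_b = r_p·cos α = 172.743000·cos 19.725° = 162.607023
roll angle φ = 33.663° = 0.58753019 rad
x = r_b·(cos φ + φ·sin φ) = 162.607023·(0.83231225 + 0.58753019·0.55430706) = 188.296393
y = r_b·(sin φ − φ·cos φ) = 162.607023·(0.55430706 − 0.58753019·0.83231225) = 10.617993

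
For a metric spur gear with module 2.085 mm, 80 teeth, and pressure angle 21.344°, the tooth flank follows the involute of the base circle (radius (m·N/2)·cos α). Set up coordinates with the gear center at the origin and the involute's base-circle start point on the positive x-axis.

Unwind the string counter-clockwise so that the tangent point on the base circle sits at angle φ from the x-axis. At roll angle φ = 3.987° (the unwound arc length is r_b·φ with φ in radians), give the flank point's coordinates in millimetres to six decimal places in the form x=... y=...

pitch radius r_p = m·N/2 = 2.085·80/2 = 83.400000
base radius r_b = r_p·cos α = 83.400000·cos 21.344° = 77.679760
roll angle φ = 3.987° = 0.06958628 rad
x = r_b·(cos φ + φ·sin φ) = 77.679760·(0.99757985 + 0.06958628·0.06953013) = 77.867605
y = r_b·(sin φ − φ·cos φ) = 77.679760·(0.06953013 − 0.06958628·0.99757985) = 0.008721

x=77.867605 y=0.008721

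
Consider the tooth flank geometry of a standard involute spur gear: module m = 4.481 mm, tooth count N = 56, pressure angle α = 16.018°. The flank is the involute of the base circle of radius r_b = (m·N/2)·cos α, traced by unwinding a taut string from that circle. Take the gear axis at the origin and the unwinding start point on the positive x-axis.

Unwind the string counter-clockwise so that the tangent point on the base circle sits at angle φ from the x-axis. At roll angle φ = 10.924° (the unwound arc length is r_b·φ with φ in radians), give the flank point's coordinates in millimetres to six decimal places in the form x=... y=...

x=122.768747 y=0.277595

pitch radius r_p = m·N/2 = 4.481·56/2 = 125.468000
base radius r_b = r_p·cos α = 125.468000·cos 16.018° = 120.596712
roll angle φ = 10.924° = 0.19065977 rad
x = r_b·(cos φ + φ·sin φ) = 120.596712·(0.98187942 + 0.19065977·0.18950675) = 122.768747
y = r_b·(sin φ − φ·cos φ) = 120.596712·(0.18950675 − 0.19065977·0.98187942) = 0.277595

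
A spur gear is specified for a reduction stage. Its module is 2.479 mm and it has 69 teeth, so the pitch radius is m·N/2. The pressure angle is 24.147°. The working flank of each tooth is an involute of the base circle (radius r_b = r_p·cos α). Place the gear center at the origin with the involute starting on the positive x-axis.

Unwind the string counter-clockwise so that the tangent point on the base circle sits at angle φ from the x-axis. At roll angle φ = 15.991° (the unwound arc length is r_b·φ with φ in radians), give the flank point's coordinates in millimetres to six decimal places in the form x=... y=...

pitch radius r_p = m·N/2 = 2.479·69/2 = 85.525500
base radius r_b = r_p·cos α = 85.525500·cos 24.147° = 78.041926
roll angle φ = 15.991° = 0.27909560 rad
x = r_b·(cos φ + φ·sin φ) = 78.041926·(0.96130498 + 0.27909560·0.27548636) = 81.022504
y = r_b·(sin φ − φ·cos φ) = 78.041926·(0.27548636 − 0.27909560·0.96130498) = 0.561150

x=81.022504 y=0.561150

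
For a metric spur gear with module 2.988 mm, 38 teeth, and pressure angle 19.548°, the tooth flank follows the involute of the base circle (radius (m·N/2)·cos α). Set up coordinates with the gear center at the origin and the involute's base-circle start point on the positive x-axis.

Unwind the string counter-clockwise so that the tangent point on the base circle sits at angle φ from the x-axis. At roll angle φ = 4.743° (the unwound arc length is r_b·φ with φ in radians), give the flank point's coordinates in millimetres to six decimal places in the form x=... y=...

x=53.682742 y=0.010109

pitch radius r_p = m·N/2 = 2.988·38/2 = 56.772000
base radius r_b = r_p·cos α = 56.772000·cos 19.548° = 53.499748
roll angle φ = 4.743° = 0.08278097 rad
x = r_b·(cos φ + φ·sin φ) = 53.499748·(0.99657561 + 0.08278097·0.08268645) = 53.682742
y = r_b·(sin φ − φ·cos φ) = 53.499748·(0.08268645 − 0.08278097·0.99657561) = 0.010109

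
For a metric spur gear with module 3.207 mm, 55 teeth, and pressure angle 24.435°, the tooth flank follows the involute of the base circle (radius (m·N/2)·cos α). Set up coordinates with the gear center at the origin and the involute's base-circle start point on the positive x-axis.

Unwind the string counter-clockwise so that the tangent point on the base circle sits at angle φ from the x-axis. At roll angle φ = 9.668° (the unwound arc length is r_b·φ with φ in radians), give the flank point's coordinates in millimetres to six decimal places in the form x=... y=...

x=81.428155 y=0.128222

pitch radius r_p = m·N/2 = 3.207·55/2 = 88.192500
base radius r_b = r_p·cos α = 88.192500·cos 24.435° = 80.293198
roll angle φ = 9.668° = 0.16873843 rad
x = r_b·(cos φ + φ·sin φ) = 80.293198·(0.98579742 + 0.16873843·0.16793883) = 81.428155
y = r_b·(sin φ − φ·cos φ) = 80.293198·(0.16793883 − 0.16873843·0.98579742) = 0.128222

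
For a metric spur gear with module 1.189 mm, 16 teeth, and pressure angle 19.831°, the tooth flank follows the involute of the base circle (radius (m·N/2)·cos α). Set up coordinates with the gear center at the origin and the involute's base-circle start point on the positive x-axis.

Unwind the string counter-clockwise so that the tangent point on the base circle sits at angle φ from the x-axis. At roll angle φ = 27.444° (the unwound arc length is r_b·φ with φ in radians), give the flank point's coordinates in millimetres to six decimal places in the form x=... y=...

x=9.916243 y=0.320316

pitch radius r_p = m·N/2 = 1.189·16/2 = 9.512000
base radius r_b = r_p·cos α = 9.512000·cos 19.831° = 8.947913
roll angle φ = 27.444° = 0.47898816 rad
x = r_b·(cos φ + φ·sin φ) = 8.947913·(0.88746172 + 0.47898816·0.46088144) = 9.916243
y = r_b·(sin φ − φ·cos φ) = 8.947913·(0.46088144 − 0.47898816·0.88746172) = 0.320316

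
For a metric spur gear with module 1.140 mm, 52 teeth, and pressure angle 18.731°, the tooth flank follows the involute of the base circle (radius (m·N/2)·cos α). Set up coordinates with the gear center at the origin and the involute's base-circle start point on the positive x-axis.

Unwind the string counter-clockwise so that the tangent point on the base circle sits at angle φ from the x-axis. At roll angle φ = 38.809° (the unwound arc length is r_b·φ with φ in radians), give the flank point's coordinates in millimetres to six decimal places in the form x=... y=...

pitch radius r_p = m·N/2 = 1.140·52/2 = 29.640000
base radius r_b = r_p·cos α = 29.640000·cos 18.731° = 28.070167
roll angle φ = 38.809° = 0.67734483 rad
x = r_b·(cos φ + φ·sin φ) = 28.070167·(0.77923953 + 0.67734483·0.62672622) = 33.789444
y = r_b·(sin φ − φ·cos φ) = 28.070167·(0.62672622 − 0.67734483·0.77923953) = 2.776486

x=33.789444 y=2.776486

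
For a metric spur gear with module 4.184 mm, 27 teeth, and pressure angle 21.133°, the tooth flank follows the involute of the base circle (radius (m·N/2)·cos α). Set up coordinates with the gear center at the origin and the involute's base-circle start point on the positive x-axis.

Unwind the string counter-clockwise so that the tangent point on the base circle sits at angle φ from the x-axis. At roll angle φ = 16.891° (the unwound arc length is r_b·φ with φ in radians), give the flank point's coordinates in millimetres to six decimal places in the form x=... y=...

x=54.925138 y=0.446053

pitch radius r_p = m·N/2 = 4.184·27/2 = 56.484000
base radius r_b = r_p·cos α = 56.484000·cos 21.133° = 52.685227
roll angle φ = 16.891° = 0.29480356 rad
x = r_b·(cos φ + φ·sin φ) = 52.685227·(0.95685924 + 0.29480356·0.29055189) = 54.925138
y = r_b·(sin φ − φ·cos φ) = 52.685227·(0.29055189 − 0.29480356·0.95685924) = 0.446053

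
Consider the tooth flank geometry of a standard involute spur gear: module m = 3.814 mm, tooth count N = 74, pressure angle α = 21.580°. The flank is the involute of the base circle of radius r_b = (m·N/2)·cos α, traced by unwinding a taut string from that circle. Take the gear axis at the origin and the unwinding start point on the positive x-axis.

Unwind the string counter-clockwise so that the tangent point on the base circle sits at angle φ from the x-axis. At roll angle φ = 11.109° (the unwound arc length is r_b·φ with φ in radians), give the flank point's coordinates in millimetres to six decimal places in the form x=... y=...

x=133.669773 y=0.317631

pitch radius r_p = m·N/2 = 3.814·74/2 = 141.118000
base radius r_b = r_p·cos α = 141.118000·cos 21.580° = 131.226324
roll angle φ = 11.109° = 0.19388863 rad
x = r_b·(cos φ + φ·sin φ) = 131.226324·(0.98126241 + 0.19388863·0.19267611) = 133.669773
y = r_b·(sin φ − φ·cos φ) = 131.226324·(0.19267611 − 0.19388863·0.98126241) = 0.317631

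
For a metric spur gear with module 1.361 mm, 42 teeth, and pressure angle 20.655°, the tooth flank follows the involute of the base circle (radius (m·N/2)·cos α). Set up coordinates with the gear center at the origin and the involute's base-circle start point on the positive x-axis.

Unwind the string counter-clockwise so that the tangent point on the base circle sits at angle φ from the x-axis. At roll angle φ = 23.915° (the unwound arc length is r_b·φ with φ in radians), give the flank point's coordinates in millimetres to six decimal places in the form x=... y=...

x=28.973007 y=0.637031

pitch radius r_p = m·N/2 = 1.361·42/2 = 28.581000
base radius r_b = r_p·cos α = 28.581000·cos 20.655° = 26.743852
roll angle φ = 23.915° = 0.41739549 rad
x = r_b·(cos φ + φ·sin φ) = 26.743852·(0.91414786 + 0.41739549·0.40538092) = 28.973007
y = r_b·(sin φ − φ·cos φ) = 26.743852·(0.40538092 − 0.41739549·0.91414786) = 0.637031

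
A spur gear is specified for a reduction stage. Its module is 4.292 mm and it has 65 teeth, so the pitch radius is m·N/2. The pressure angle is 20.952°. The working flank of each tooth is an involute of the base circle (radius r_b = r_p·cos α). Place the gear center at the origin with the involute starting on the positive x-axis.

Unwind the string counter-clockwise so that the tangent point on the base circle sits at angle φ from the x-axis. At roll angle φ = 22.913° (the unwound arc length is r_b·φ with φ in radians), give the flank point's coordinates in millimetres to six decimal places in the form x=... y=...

pitch radius r_p = m·N/2 = 4.292·65/2 = 139.490000
base radius r_b = r_p·cos α = 139.490000·cos 20.952° = 130.266966
roll angle φ = 22.913° = 0.39990729 rad
x = r_b·(cos φ + φ·sin φ) = 130.266966·(0.92109709 + 0.39990729·0.38933295) = 140.270711
y = r_b·(sin φ − φ·cos φ) = 130.266966·(0.38933295 − 0.39990729·0.92109709) = 2.732937

x=140.270711 y=2.732937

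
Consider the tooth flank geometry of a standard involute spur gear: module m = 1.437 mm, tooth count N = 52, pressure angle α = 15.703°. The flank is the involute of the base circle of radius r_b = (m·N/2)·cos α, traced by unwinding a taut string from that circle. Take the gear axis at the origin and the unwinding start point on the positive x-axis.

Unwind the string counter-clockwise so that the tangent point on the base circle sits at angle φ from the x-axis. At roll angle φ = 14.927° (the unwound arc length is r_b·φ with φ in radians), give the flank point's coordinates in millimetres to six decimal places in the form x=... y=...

x=37.167546 y=0.210566

pitch radius r_p = m·N/2 = 1.437·52/2 = 37.362000
base radius r_b = r_p·cos α = 37.362000·cos 15.703° = 35.967560
roll angle φ = 14.927° = 0.26052530 rad
x = r_b·(cos φ + φ·sin φ) = 35.967560·(0.96625480 + 0.26052530·0.25758816) = 37.167546
y = r_b·(sin φ − φ·cos φ) = 35.967560·(0.25758816 − 0.26052530·0.96625480) = 0.210566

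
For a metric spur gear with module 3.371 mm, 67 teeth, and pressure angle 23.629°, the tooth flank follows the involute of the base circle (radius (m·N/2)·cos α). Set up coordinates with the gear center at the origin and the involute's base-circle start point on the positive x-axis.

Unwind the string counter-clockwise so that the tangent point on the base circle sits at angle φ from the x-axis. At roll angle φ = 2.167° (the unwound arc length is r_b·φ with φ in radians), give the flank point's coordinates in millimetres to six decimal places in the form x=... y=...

pitch radius r_p = m·N/2 = 3.371·67/2 = 112.928500
base radius r_b = r_p·cos α = 112.928500·cos 23.629° = 103.460572
roll angle φ = 2.167° = 0.03782128 rad
x = r_b·(cos φ + φ·sin φ) = 103.460572·(0.99928486 + 0.03782128·0.03781227) = 103.534543
y = r_b·(sin φ − φ·cos φ) = 103.460572·(0.03781227 − 0.03782128·0.99928486) = 0.001866

x=103.534543 y=0.001866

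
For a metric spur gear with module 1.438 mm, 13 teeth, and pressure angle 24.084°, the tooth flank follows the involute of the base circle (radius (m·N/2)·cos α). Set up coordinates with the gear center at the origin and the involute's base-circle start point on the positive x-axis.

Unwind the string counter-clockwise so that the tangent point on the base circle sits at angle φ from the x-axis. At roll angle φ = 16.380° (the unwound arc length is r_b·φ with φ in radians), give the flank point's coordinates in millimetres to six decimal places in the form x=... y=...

pitch radius r_p = m·N/2 = 1.438·13/2 = 9.347000
base radius r_b = r_p·cos α = 9.347000·cos 24.084° = 8.533327
roll angle φ = 16.380° = 0.28588493 rad
x = r_b·(cos φ + φ·sin φ) = 8.533327·(0.95941247 + 0.28588493·0.28200658) = 8.874949
y = r_b·(sin φ − φ·cos φ) = 8.533327·(0.28200658 − 0.28588493·0.95941247) = 0.065920

x=8.874949 y=0.065920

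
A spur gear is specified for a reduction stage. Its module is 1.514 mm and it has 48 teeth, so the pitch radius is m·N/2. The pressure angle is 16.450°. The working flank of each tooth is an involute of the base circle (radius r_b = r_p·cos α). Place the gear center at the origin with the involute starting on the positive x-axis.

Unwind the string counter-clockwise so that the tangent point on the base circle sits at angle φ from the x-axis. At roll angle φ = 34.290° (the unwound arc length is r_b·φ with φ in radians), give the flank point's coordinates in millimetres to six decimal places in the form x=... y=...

pitch radius r_p = m·N/2 = 1.514·48/2 = 36.336000
base radius r_b = r_p·cos α = 36.336000·cos 16.450° = 34.848667
roll angle φ = 34.290° = 0.59847340 rad
x = r_b·(cos φ + φ·sin φ) = 34.848667·(0.82619664 + 0.59847340·0.56338186) = 40.541743
y = r_b·(sin φ − φ·cos φ) = 34.848667·(0.56338186 − 0.59847340·0.82619664) = 2.401950

x=40.541743 y=2.401950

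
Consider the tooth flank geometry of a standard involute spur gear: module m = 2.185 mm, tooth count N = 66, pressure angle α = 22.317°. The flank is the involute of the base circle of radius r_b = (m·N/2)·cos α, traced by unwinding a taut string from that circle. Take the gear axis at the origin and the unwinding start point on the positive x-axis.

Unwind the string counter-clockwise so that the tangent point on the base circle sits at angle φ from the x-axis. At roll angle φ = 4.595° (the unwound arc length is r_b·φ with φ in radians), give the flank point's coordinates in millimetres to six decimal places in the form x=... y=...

pitch radius r_p = m·N/2 = 2.185·66/2 = 72.105000
base radius r_b = r_p·cos α = 72.105000·cos 22.317° = 66.704126
roll angle φ = 4.595° = 0.08019788 rad
x = r_b·(cos φ + φ·sin φ) = 66.704126·(0.99678587 + 0.08019788·0.08011194) = 66.918291
y = r_b·(sin φ − φ·cos φ) = 66.704126·(0.08011194 − 0.08019788·0.99678587) = 0.011461

x=66.918291 y=0.011461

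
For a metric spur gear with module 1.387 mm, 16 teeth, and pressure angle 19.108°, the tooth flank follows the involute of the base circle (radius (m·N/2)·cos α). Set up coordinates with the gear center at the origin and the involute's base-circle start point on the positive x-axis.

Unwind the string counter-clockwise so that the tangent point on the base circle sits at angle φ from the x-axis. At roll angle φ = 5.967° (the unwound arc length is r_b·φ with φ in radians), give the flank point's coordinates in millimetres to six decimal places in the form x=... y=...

pitch radius r_p = m·N/2 = 1.387·16/2 = 11.096000
base radius r_b = r_p·cos α = 11.096000·cos 19.108° = 10.484646
roll angle φ = 5.967° = 0.10414380 rad
x = r_b·(cos φ + φ·sin φ) = 10.484646·(0.99458193 + 0.10414380·0.10395564) = 10.541350
y = r_b·(sin φ − φ·cos φ) = 10.484646·(0.10395564 − 0.10414380·0.99458193) = 0.003943

x=10.541350 y=0.003943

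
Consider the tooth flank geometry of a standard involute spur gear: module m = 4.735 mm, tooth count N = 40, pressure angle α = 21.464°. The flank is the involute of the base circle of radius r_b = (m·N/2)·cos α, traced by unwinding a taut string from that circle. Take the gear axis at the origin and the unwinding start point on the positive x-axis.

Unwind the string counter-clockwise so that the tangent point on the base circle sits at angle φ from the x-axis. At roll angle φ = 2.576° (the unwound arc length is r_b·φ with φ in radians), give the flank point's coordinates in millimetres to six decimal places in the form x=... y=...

pitch radius r_p = m·N/2 = 4.735·40/2 = 94.700000
base radius r_b = r_p·cos α = 94.700000·cos 21.464° = 88.132334
roll angle φ = 2.576° = 0.04495968 rad
x = r_b·(cos φ + φ·sin φ) = 88.132334·(0.99898948 + 0.04495968·0.04494454) = 88.221363
y = r_b·(sin φ − φ·cos φ) = 88.132334·(0.04494454 − 0.04495968·0.99898948) = 0.002669

x=88.221363 y=0.002669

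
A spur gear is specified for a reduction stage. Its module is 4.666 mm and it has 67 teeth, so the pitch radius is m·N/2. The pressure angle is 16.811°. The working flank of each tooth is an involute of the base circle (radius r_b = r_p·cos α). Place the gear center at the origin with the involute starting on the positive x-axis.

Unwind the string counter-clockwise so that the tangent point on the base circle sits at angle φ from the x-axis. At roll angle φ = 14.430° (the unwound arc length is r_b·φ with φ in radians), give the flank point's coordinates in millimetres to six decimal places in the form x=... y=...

x=154.301370 y=0.791724

pitch radius r_p = m·N/2 = 4.666·67/2 = 156.311000
base radius r_b = r_p·cos α = 156.311000·cos 16.811° = 149.630892
roll angle φ = 14.430° = 0.25185101 rad
x = r_b·(cos φ + φ·sin φ) = 149.630892·(0.96845281 + 0.25185101·0.24919700) = 154.301370
y = r_b·(sin φ − φ·cos φ) = 149.630892·(0.24919700 − 0.25185101·0.96845281) = 0.791724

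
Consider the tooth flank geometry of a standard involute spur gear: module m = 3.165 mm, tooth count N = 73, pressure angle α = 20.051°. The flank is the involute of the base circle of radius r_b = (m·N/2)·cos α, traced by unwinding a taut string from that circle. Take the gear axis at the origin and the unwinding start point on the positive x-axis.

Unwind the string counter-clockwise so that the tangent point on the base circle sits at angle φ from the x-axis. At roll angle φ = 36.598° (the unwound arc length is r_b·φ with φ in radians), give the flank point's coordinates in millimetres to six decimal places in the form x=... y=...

pitch radius r_p = m·N/2 = 3.165·73/2 = 115.522500
base radius r_b = r_p·cos α = 115.522500·cos 20.051° = 108.520428
roll angle φ = 36.598° = 0.63875560 rad
x = r_b·(cos φ + φ·sin φ) = 108.520428·(0.80283829 + 0.63875560·0.59619685) = 128.451547
y = r_b·(sin φ − φ·cos φ) = 108.520428·(0.59619685 − 0.63875560·0.80283829) = 9.048368

x=128.451547 y=9.048368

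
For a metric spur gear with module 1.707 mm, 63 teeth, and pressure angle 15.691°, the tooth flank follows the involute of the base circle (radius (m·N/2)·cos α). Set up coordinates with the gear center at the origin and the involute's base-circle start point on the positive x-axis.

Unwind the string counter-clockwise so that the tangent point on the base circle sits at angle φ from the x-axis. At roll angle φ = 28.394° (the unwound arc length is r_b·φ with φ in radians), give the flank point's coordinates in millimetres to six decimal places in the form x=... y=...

pitch radius r_p = m·N/2 = 1.707·63/2 = 53.770500
base radius r_b = r_p·cos α = 53.770500·cos 15.691° = 51.766701
roll angle φ = 28.394° = 0.49556879 rad
x = r_b·(cos φ + φ·sin φ) = 51.766701·(0.87969838 + 0.49556879·0.47553209) = 57.738365
y = r_b·(sin φ − φ·cos φ) = 51.766701·(0.47553209 − 0.49556879·0.87969838) = 2.048979

x=57.738365 y=2.048979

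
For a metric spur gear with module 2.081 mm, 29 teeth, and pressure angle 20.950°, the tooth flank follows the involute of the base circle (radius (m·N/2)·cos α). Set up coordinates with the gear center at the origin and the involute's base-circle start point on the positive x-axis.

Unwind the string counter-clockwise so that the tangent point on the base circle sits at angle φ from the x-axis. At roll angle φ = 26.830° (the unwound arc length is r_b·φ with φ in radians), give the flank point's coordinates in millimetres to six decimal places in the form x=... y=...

pitch radius r_p = m·N/2 = 2.081·29/2 = 30.174500
base radius r_b = r_p·cos α = 30.174500·cos 20.950° = 28.179748
roll angle φ = 26.830° = 0.46827184 rad
x = r_b·(cos φ + φ·sin φ) = 28.179748·(0.89234962 + 0.46827184·0.45134484) = 31.102036
y = r_b·(sin φ − φ·cos φ) = 28.179748·(0.45134484 − 0.46827184·0.89234962) = 0.943532

x=31.102036 y=0.943532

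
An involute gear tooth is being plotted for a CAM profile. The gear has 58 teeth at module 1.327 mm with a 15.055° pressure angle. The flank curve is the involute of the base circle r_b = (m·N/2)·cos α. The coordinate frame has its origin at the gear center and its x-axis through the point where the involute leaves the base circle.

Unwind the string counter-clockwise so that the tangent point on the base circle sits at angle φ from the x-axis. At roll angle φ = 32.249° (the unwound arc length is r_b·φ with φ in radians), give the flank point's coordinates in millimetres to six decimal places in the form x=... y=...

pitch radius r_p = m·N/2 = 1.327·58/2 = 38.483000
base radius r_b = r_p·cos α = 38.483000·cos 15.055° = 37.162145
roll angle φ = 32.249° = 0.56285123 rad
x = r_b·(cos φ + φ·sin φ) = 37.162145·(0.84573713 + 0.56285123·0.53359976) = 42.590584
y = r_b·(sin φ − φ·cos φ) = 37.162145·(0.53359976 − 0.56285123·0.84573713) = 2.139632

x=42.590584 y=2.139632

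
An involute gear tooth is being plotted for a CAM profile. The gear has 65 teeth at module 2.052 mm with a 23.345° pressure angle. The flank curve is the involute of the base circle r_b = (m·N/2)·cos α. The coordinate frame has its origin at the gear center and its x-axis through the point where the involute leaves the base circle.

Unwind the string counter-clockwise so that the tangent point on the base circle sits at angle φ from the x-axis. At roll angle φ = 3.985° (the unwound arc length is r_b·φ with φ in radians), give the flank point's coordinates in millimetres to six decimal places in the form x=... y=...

x=61.378371 y=0.006864

pitch radius r_p = m·N/2 = 2.052·65/2 = 66.690000
base radius r_b = r_p·cos α = 66.690000·cos 23.345° = 61.230452
roll angle φ = 3.985° = 0.06955137 rad
x = r_b·(cos φ + φ·sin φ) = 61.230452·(0.99758228 + 0.06955137·0.06949531) = 61.378371
y = r_b·(sin φ − φ·cos φ) = 61.230452·(0.06949531 − 0.06955137·0.99758228) = 0.006864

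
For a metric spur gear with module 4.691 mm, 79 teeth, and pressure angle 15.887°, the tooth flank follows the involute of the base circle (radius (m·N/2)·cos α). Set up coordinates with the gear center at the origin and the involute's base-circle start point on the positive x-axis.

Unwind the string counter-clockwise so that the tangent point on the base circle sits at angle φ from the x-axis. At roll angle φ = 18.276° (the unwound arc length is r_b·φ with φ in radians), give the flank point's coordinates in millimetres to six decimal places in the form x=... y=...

x=187.053992 y=1.908437

pitch radius r_p = m·N/2 = 4.691·79/2 = 185.294500
base radius r_b = r_p·cos α = 185.294500·cos 15.887° = 178.216888
roll angle φ = 18.276° = 0.31897637 rad
x = r_b·(cos φ + φ·sin φ) = 178.216888·(0.94955692 + 0.31897637·0.31359473) = 187.053992
y = r_b·(sin φ − φ·cos φ) = 178.216888·(0.31359473 − 0.31897637·0.94955692) = 1.908437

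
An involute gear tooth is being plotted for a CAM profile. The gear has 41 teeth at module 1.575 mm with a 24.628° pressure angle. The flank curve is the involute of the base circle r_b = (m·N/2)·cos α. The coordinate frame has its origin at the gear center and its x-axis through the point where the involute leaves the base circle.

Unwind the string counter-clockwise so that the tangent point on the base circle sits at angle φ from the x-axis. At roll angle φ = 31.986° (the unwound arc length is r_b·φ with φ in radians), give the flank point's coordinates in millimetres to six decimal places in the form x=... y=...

pitch radius r_p = m·N/2 = 1.575·41/2 = 32.287500
base radius r_b = r_p·cos α = 32.287500·cos 24.628° = 29.350389
roll angle φ = 31.986° = 0.55826101 rad
x = r_b·(cos φ + φ·sin φ) = 29.350389·(0.84817755 + 0.55826101·0.52971203) = 33.573767
y = r_b·(sin φ − φ·cos φ) = 29.350389·(0.52971203 − 0.55826101·0.84817755) = 1.649714

x=33.573767 y=1.649714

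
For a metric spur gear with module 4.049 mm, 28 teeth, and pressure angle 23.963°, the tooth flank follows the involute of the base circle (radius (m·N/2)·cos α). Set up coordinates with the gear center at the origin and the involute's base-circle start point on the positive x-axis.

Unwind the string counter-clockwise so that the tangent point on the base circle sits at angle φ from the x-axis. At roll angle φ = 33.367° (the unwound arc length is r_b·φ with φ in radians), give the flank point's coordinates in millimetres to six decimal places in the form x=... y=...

x=59.853215 y=3.296036

pitch radius r_p = m·N/2 = 4.049·28/2 = 56.686000
base radius r_b = r_p·cos α = 56.686000·cos 23.963° = 51.800116
roll angle φ = 33.367° = 0.58236401 rad
x = r_b·(cos φ + φ·sin φ) = 51.800116·(0.83516478 + 0.58236401·0.54999981) = 59.853215
y = r_b·(sin φ − φ·cos φ) = 51.800116·(0.54999981 − 0.58236401·0.83516478) = 3.296036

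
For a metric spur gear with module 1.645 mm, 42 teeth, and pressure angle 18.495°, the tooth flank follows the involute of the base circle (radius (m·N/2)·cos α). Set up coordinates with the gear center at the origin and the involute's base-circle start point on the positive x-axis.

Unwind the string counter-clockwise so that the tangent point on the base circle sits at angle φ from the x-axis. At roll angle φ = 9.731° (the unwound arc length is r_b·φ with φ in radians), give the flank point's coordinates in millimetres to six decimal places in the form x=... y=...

pitch radius r_p = m·N/2 = 1.645·42/2 = 34.545000
base radius r_b = r_p·cos α = 34.545000·cos 18.495° = 32.760797
roll angle φ = 9.731° = 0.16983799 rad
x = r_b·(cos φ + φ·sin φ) = 32.760797·(0.98561216 + 0.16983799·0.16902267) = 33.229887
y = r_b·(sin φ − φ·cos φ) = 32.760797·(0.16902267 − 0.16983799·0.98561216) = 0.053344

x=33.229887 y=0.053344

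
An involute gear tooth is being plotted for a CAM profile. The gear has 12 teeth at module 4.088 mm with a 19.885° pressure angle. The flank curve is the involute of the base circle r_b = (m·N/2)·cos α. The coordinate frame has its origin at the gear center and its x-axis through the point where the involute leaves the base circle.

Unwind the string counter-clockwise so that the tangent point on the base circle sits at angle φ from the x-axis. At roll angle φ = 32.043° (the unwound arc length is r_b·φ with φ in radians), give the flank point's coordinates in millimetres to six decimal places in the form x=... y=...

pitch radius r_p = m·N/2 = 4.088·12/2 = 24.528000
base radius r_b = r_p·cos α = 24.528000·cos 19.885° = 23.065572
roll angle φ = 32.043° = 0.55925585 rad
x = r_b·(cos φ + φ·sin φ) = 23.065572·(0.84765016 + 0.55925585·0.53055557) = 26.395467
y = r_b·(sin φ − φ·cos φ) = 23.065572·(0.53055557 − 0.55925585·0.84765016) = 1.303257

x=26.395467 y=1.303257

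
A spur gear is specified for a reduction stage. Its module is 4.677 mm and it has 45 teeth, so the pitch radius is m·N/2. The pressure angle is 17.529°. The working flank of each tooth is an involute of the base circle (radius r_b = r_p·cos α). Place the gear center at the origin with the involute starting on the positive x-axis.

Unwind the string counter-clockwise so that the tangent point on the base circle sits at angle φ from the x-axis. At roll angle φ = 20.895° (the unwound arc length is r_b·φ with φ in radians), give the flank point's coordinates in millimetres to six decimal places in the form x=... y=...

pitch radius r_p = m·N/2 = 4.677·45/2 = 105.232500
base radius r_b = r_p·cos α = 105.232500·cos 17.529° = 100.345990
roll angle φ = 20.895° = 0.36468655 rad
x = r_b·(cos φ + φ·sin φ) = 100.345990·(0.93423560 + 0.36468655·0.35665647) = 106.798580
y = r_b·(sin φ − φ·cos φ) = 100.345990·(0.35665647 − 0.36468655·0.93423560) = 1.600851

x=106.798580 y=1.600851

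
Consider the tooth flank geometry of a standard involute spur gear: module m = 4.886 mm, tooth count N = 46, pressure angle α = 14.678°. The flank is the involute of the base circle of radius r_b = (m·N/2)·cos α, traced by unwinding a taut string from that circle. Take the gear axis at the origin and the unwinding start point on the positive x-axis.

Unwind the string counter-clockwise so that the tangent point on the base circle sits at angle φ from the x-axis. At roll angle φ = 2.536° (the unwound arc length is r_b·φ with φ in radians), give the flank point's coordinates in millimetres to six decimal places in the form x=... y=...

pitch radius r_p = m·N/2 = 4.886·46/2 = 112.378000
base radius r_b = r_p·cos α = 112.378000·cos 14.678° = 108.710557
roll angle φ = 2.536° = 0.04426155 rad
x = r_b·(cos φ + φ·sin φ) = 108.710557·(0.99902062 + 0.04426155·0.04424710) = 108.816992
y = r_b·(sin φ − φ·cos φ) = 108.710557·(0.04424710 − 0.04426155·0.99902062) = 0.003142

x=108.816992 y=0.003142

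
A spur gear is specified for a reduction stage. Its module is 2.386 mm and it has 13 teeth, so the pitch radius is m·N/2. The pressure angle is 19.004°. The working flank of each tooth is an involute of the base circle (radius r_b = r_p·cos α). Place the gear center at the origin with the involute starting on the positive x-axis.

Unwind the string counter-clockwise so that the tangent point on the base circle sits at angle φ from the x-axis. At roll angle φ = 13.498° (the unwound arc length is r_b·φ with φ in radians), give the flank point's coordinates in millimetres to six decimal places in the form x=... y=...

pitch radius r_p = m·N/2 = 2.386·13/2 = 15.509000
base radius r_b = r_p·cos α = 15.509000·cos 19.004° = 14.663695
roll angle φ = 13.498° = 0.23558454 rad
x = r_b·(cos φ + φ·sin φ) = 14.663695·(0.97237807 + 0.23558454·0.23341142) = 15.064985
y = r_b·(sin φ − φ·cos φ) = 14.663695·(0.23341142 − 0.23558454·0.97237807) = 0.063555

x=15.064985 y=0.063555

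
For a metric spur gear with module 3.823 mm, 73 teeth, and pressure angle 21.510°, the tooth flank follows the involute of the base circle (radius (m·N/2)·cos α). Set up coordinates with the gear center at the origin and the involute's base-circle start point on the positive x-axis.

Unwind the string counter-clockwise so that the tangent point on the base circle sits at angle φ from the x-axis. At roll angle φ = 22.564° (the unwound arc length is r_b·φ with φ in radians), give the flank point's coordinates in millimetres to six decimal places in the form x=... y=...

x=139.501145 y=2.602279

pitch radius r_p = m·N/2 = 3.823·73/2 = 139.539500
base radius r_b = r_p·cos α = 139.539500·cos 21.510° = 129.821074
roll angle φ = 22.564° = 0.39381609 rad
x = r_b·(cos φ + φ·sin φ) = 129.821074·(0.92345149 + 0.39381609·0.38371518) = 139.501145
y = r_b·(sin φ − φ·cos φ) = 129.821074·(0.38371518 − 0.39381609·0.92345149) = 2.602279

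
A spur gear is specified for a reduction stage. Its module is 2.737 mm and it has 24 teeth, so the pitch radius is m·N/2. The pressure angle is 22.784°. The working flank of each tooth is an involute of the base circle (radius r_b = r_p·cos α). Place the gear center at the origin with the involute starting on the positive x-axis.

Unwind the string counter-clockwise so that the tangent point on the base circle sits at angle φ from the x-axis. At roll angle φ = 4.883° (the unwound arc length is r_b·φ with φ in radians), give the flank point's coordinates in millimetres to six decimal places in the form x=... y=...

x=30.390996 y=0.006244

pitch radius r_p = m·N/2 = 2.737·24/2 = 32.844000
base radius r_b = r_p·cos α = 32.844000·cos 22.784° = 30.281226
roll angle φ = 4.883° = 0.08522443 rad
x = r_b·(cos φ + φ·sin φ) = 30.281226·(0.99637060 + 0.08522443·0.08512130) = 30.390996
y = r_b·(sin φ − φ·cos φ) = 30.281226·(0.08512130 − 0.08522443·0.99637060) = 0.006244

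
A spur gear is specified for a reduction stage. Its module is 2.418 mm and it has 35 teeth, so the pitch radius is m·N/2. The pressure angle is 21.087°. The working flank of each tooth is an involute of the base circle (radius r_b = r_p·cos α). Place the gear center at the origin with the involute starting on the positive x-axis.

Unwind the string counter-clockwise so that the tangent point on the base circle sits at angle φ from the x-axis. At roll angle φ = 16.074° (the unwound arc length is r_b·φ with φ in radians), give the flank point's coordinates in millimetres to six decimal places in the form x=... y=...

pitch radius r_p = m·N/2 = 2.418·35/2 = 42.315000
base radius r_b = r_p·cos α = 42.315000·cos 21.087° = 39.481384
roll angle φ = 16.074° = 0.28054422 rad
x = r_b·(cos φ + φ·sin φ) = 39.481384·(0.96090490 + 0.28054422·0.27687864) = 41.004639
y = r_b·(sin φ − φ·cos φ) = 39.481384·(0.27687864 − 0.28054422·0.96090490) = 0.288306

x=41.004639 y=0.288306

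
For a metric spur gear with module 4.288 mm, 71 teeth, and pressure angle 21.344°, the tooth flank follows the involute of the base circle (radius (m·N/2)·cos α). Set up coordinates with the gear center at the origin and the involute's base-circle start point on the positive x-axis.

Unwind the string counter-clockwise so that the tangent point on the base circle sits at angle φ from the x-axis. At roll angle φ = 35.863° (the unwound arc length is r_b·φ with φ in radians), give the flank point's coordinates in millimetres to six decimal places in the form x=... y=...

pitch radius r_p = m·N/2 = 4.288·71/2 = 152.224000
base radius r_b = r_p·cos α = 152.224000·cos 21.344° = 141.783260
roll angle φ = 35.863° = 0.62592743 rad
x = r_b·(cos φ + φ·sin φ) = 141.783260·(0.81042013 + 0.62592743·0.58584913) = 166.895794
y = r_b·(sin φ − φ·cos φ) = 141.783260·(0.58584913 − 0.62592743·0.81042013) = 11.142029

x=166.895794 y=11.142029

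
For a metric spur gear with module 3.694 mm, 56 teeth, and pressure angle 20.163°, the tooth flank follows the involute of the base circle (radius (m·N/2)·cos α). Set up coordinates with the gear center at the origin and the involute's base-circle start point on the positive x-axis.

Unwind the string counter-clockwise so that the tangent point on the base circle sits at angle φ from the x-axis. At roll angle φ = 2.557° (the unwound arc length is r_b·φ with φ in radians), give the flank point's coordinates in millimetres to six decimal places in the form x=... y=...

pitch radius r_p = m·N/2 = 3.694·56/2 = 103.432000
base radius r_b = r_p·cos α = 103.432000·cos 20.163° = 97.093254
roll angle φ = 2.557° = 0.04462807 rad
x = r_b·(cos φ + φ·sin φ) = 97.093254·(0.99900433 + 0.04462807·0.04461326) = 97.189894
y = r_b·(sin φ − φ·cos φ) = 97.093254·(0.04461326 − 0.04462807·0.99900433) = 0.002876

x=97.189894 y=0.002876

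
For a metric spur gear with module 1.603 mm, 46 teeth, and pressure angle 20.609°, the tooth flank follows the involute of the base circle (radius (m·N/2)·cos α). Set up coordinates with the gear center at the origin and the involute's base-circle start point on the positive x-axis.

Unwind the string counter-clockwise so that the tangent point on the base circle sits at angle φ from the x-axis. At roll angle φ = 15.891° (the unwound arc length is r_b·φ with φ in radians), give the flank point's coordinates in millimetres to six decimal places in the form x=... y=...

x=35.811417 y=0.243534

pitch radius r_p = m·N/2 = 1.603·46/2 = 36.869000
base radius r_b = r_p·cos α = 36.869000·cos 20.609° = 34.509541
roll angle φ = 15.891° = 0.27735027 rad
x = r_b·(cos φ + φ·sin φ) = 34.509541·(0.96178433 + 0.27735027·0.27380815) = 35.811417
y = r_b·(sin φ − φ·cos φ) = 34.509541·(0.27380815 − 0.27735027·0.96178433) = 0.243534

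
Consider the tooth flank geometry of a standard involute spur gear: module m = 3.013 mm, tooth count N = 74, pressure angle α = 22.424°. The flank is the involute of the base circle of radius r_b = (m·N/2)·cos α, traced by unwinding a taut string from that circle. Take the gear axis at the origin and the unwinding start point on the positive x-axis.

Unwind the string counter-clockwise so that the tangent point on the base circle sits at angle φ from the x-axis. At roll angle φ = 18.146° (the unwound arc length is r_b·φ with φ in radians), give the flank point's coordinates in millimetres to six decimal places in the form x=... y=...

pitch radius r_p = m·N/2 = 3.013·74/2 = 111.481000
base radius r_b = r_p·cos α = 111.481000·cos 22.424° = 103.051512
roll angle φ = 18.146° = 0.31670745 rad
x = r_b·(cos φ + φ·sin φ) = 103.051512·(0.95026600 + 0.31670745·0.31143945) = 108.090854
y = r_b·(sin φ − φ·cos φ) = 103.051512·(0.31143945 − 0.31670745·0.95026600) = 1.080303

x=108.090854 y=1.080303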